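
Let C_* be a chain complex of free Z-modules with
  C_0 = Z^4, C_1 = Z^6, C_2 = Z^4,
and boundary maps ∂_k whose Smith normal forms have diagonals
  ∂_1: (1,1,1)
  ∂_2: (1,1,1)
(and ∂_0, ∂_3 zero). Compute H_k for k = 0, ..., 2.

H_0: b_0 = 4 − 0 − 3 = 1; torsion from ∂_1 factors > 1: none. So H_0 ≅ Z.
H_1: b_1 = 6 − 3 − 3 = 0; torsion from ∂_2 factors > 1: none. So H_1 ≅ 0.
H_2: b_2 = 4 − 3 − 0 = 1; torsion from ∂_3 factors > 1: none. So H_2 ≅ Z.

H_0 ≅ Z,  H_1 = 0,  H_2 ≅ Z.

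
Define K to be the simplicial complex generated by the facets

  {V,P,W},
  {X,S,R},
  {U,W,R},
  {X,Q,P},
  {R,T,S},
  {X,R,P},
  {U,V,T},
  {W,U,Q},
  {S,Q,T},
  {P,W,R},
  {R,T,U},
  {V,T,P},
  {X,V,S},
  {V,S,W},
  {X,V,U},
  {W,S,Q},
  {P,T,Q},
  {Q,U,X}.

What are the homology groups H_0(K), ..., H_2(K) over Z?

We work with the vertex ordering P < Q < R < S < T < U < V < W < X. The simplices of K, each written with vertices in increasing order, are:

  0-simplices (9): P, Q, R, S, T, U, V, W, X
  1-simplices (27): PQ, PR, PT, PV, PW, PX, QS, QT, QU, QW, QX, RS, RT, RU, RW, RX, ST, SV, SW, SX, TU, TV, UV, UW, UX, VW, VX
  2-simplices (18): PQT, PQX, PRW, PRX, PTV, PVW, QST, QSW, QUW, QUX, RST, RSX, RTU, RUW, SVW, SVX, TUV, UVX

giving chain groups C_0 ≅ Z^9, C_1 ≅ Z^27, C_2 ≅ Z^18.

Boundary ∂_1: C_1 → C_0 is given by ∂[p,q] = [q] − [p]. For instance
  ∂UW = W − U.
This gives a 9×27 integer matrix of rank 8; reducing to Smith normal form yields diagonal entries (1,1,1,1,1,1,1,1).

∂_2: C_2 → C_1 acts by ∂[p,q,r] = [q,r] − [p,r] + [p,q]. For instance
  ∂TUV = UV − TV + TU,
  ∂PTV = TV − PV + PT.
The resulting 27×18 matrix has rank 17, and its Smith normal form has invariant factors (1,1,1,1,1,1,1,1,1,1,1,1,1,1,1,1,1).

Computing H_k = (kernel of ∂_k) / (image of ∂_{k+1}):

  H_0: rank C_0 − rank ∂_1 = 9 − 8 = 1, and the invariant factors of ∂_1 are all 1, so H_0 ≅ Z.
  H_1: rank ker ∂_1 − rank ∂_2 = (27 − 8) − 17 = 2, and the invariant factors of ∂_2 are all 1, so H_1 ≅ Z^2.
  H_2: rank ker ∂_2 − rank ∂_3 = (18 − 17) − 0 = 1, and there is no ∂_3, so H_2 ≅ Z.

H_0 = Z,  H_1 = Z^2,  H_2 = Z.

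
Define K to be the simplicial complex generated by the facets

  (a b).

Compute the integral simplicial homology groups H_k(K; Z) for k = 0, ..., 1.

H_0 ≅ Z,  H_1 = 0.

We work with the vertex ordering a < b. The simplices of K, each written with vertices in increasing order, are:

  0-simplices (2): a, b
  1-simplices (1): ab

so the chain groups are C_0 ≅ Z^2, C_1 ≅ Z^1.

∂_1: C_1 → C_0 sends each edge [p,q] (with p < q) to q − p. For instance
  ∂ab = b − a.
As a 2×1 matrix over Z this has rank 1, with invariant factors (1).

Computing H_k = (kernel of ∂_k) / (image of ∂_{k+1}):

  H_0: rank C_0 − rank ∂_1 = 2 − 1 = 1, and the invariant factors of ∂_1 are all 1, so H_0 = Z.
  H_1: rank ker ∂_1 − rank ∂_2 = (1 − 1) − 0 = 0, and there is no ∂_2, so H_1 = 0.

As a check, the Euler characteristic is 2 − 1 = 1, which agrees with 1 − 0 = 1.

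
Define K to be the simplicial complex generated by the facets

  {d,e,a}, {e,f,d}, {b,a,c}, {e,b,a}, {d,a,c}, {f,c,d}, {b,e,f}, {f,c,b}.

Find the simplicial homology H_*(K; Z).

H_0 ≅ Z,  H_1 = 0,  H_2 ≅ Z.

K has 6 vertices, 12 edges, 8 triangles.
rank ∂_0 = 0, rank ∂_1 = 5 ⇒ b_0 = 6 − 0 − 5 = 1; all invariant factors of ∂_1 are 1 so no torsion. So H_0 ≅ Z.
rank ∂_1 = 5, rank ∂_2 = 7 ⇒ b_1 = 12 − 5 − 7 = 0; all invariant factors of ∂_2 are 1 so no torsion. So H_1 ≅ 0.
rank ∂_2 = 7, rank ∂_3 = 0 ⇒ b_2 = 8 − 7 − 0 = 1. So H_2 ≅ Z.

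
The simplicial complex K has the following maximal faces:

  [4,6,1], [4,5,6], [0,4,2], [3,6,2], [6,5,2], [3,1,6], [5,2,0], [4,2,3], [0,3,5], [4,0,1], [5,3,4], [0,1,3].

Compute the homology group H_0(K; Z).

H_0 = Z.

Order the vertices as 0 < 1 < 2 < 3 < 4 < 5 < 6. Listing each simplex with vertices in this order, K has dimension 2 with simplices:

  0-simplices (7): [0], [1], [2], [3], [4], [5], [6]
  1-simplices (18): [0,1], [0,2], [0,3], [0,4], [0,5], [1,3], [1,4], [1,6], [2,3], [2,4], [2,5], [2,6], [3,4], [3,5], [3,6], [4,5], [4,6], [5,6]
  2-simplices (12): [0,1,3], [0,1,4], [0,2,4], [0,2,5], [0,3,5], [1,3,6], [1,4,6], [2,3,4], [2,3,6], [2,5,6], [3,4,5], [4,5,6]

giving chain groups C_0 ≅ Z^7, C_1 ≅ Z^18, C_2 ≅ Z^12.

The boundary map ∂_1: C_1 → C_0 maps an edge to its endpoints' difference, ∂[p,q] = q − p. For instance
  ∂[4,6] = [6] − [4].
This gives a 7×18 integer matrix of rank 6; reducing to Smith normal form yields diagonal entries (1,1,1,1,1,1).

∂_2: C_2 → C_1 acts by ∂[p,q,r] = [q,r] − [p,r] + [p,q]. For instance
  ∂[1,3,6] = [3,6] − [1,6] + [1,3],
  ∂[2,3,6] = [3,6] − [2,6] + [2,3].
As a 18×12 matrix over Z this has rank 12, with invariant factors (1,1,1,1,1,1,1,1,1,1,1,2).

Computing H_k = (kernel of ∂_k) / (image of ∂_{k+1}):

  H_0: rank C_0 − rank ∂_1 = 7 − 6 = 1, and the invariant factors of ∂_1 are all 1, so H_0 = Z.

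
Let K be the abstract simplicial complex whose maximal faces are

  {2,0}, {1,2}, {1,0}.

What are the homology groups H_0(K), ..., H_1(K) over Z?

Take the total order 0 < 1 < 2 on the vertex set. Then K (dimension 1) consists of the simplices:

  0-simplices (3): [0], [1], [2]
  1-simplices (3): [0,1], [0,2], [1,2]

so the chain groups are C_0 ≅ Z^3, C_1 ≅ Z^3.

Boundary ∂_1: C_1 → C_0 is given by ∂[p,q] = [q] − [p]. For instance
  ∂[1,2] = [2] − [1].
As a 3×3 matrix over Z this has rank 2, with invariant factors (1,1).

Computing H_k = (kernel of ∂_k) / (image of ∂_{k+1}):

  H_0: rank C_0 − rank ∂_1 = 3 − 2 = 1, and the invariant factors of ∂_1 are all 1, so H_0 = Z.
  H_1: rank ker ∂_1 − rank ∂_2 = (3 − 2) − 0 = 1, and there is no ∂_2, so H_1 = Z.

H_0 = Z,  H_1 = Z.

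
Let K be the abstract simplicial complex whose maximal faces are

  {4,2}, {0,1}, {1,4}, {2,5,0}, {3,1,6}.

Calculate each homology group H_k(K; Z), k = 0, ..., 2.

Fix the vertex order 0 < 1 < 2 < 3 < 4 < 5 < 6 and write every simplex with vertices in increasing order. Then dim K = 2 and the simplices of K are:

  0-simplices (7): [0], [1], [2], [3], [4], [5], [6]
  1-simplices (9): [0,1], [0,2], [0,5], [1,3], [1,4], [1,6], [2,4], [2,5], [3,6]
  2-simplices (2): [0,2,5], [1,3,6]

Hence C_0 ≅ Z^7, C_1 ≅ Z^9, C_2 ≅ Z^2.

∂_1: C_1 → C_0 sends each edge [p,q] (with p < q) to q − p. For instance
  ∂[2,5] = [5] − [2].
The 7×9 boundary matrix has rank 6 and Smith normal form diag(1,1,1,1,1,1).

The boundary map ∂_2: C_2 → C_1 acts by ∂[p,q,r] = [q,r] − [p,r] + [p,q]. For instance
  ∂[1,3,6] = [3,6] − [1,6] + [1,3],
  ∂[0,2,5] = [2,5] − [0,5] + [0,2].
The resulting 9×2 matrix has rank 2, and its Smith normal form has invariant factors (1,1).

Reading off H_k = ker ∂_k / im ∂_{k+1}:

  H_0: rank C_0 − rank ∂_1 = 7 − 6 = 1, and the invariant factors of ∂_1 are all 1, so H_0 = Z.
  H_1: rank ker ∂_1 − rank ∂_2 = (9 − 6) − 2 = 1, and the invariant factors of ∂_2 are all 1, so H_1 = Z.
  H_2: rank ker ∂_2 − rank ∂_3 = (2 − 2) − 0 = 0, and there is no ∂_3, so H_2 = 0.

H_0 ≅ Z,  H_1 ≅ Z,  H_2 = 0.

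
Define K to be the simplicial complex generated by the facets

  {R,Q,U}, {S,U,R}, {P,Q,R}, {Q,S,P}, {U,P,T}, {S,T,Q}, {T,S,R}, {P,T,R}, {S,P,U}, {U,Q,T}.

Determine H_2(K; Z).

H_2 ≅ 0.

Order the vertices as P < Q < R < S < T < U. Listing each simplex with vertices in this order, K has dimension 2 with simplices:

  0-simplices (6): P, Q, R, S, T, U
  1-simplices (15): PQ, PR, PS, PT, PU, QR, QS, QT, QU, RS, RT, RU, ST, SU, TU
  2-simplices (10): PQR, PQS, PRT, PSU, PTU, QRU, QST, QTU, RST, RSU

giving chain groups C_0 ≅ Z^6, C_1 ≅ Z^15, C_2 ≅ Z^10.

The boundary map ∂_1: C_1 → C_0 sends each edge [p,q] (with p < q) to q − p. For instance
  ∂QS = S − Q.
This gives a 6×15 integer matrix of rank 5; reducing to Smith normal form yields diagonal entries (1,1,1,1,1).

The boundary map ∂_2: C_2 → C_1 acts by ∂[p,q,r] = [q,r] − [p,r] + [p,q]. For instance
  ∂PQR = QR − PR + PQ,
  ∂PTU = TU − PU + PT.
This gives a 15×10 integer matrix of rank 10; reducing to Smith normal form yields diagonal entries (1,1,1,1,1,1,1,1,1,2).

Reading off H_k = ker ∂_k / im ∂_{k+1}:

  H_2: rank ker ∂_2 − rank ∂_3 = (10 − 10) − 0 = 0, and there is no ∂_3, so H_2 = 0.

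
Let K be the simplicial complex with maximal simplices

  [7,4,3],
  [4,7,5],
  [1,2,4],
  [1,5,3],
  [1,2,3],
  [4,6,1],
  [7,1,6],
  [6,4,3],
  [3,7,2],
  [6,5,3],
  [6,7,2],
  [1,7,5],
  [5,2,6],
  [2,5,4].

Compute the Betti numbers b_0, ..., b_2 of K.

b_0 = 1, b_1 = 2, b_2 = 1.

Fix the vertex order 1 < 2 < 3 < 4 < 5 < 6 < 7 and write every simplex with vertices in increasing order. Then dim K = 2 and the simplices of K are:

  0-simplices (7): [1], [2], [3], [4], [5], [6], [7]
  1-simplices (21): [1,2], [1,3], [1,4], [1,5], [1,6], [1,7], [2,3], [2,4], [2,5], [2,6], [2,7], [3,4], [3,5], [3,6], [3,7], [4,5], [4,6], [4,7], [5,6], [5,7], [6,7]
  2-simplices (14): [1,2,3], [1,2,4], [1,3,5], [1,4,6], [1,5,7], [1,6,7], [2,3,7], [2,4,5], [2,5,6], [2,6,7], [3,4,6], [3,4,7], [3,5,6], [4,5,7]

giving chain groups C_0 ≅ Z^7, C_1 ≅ Z^21, C_2 ≅ Z^14.

The boundary map ∂_1: C_1 → C_0 maps an edge to its endpoints' difference, ∂[p,q] = q − p. For instance
  ∂[2,5] = [5] − [2].
This gives a 7×21 integer matrix of rank 6; reducing to Smith normal form yields diagonal entries (1,1,1,1,1,1).

The boundary map ∂_2: C_2 → C_1 maps a triangle to the signed sum of its edges. For instance
  ∂[2,6,7] = [6,7] − [2,7] + [2,6],
  ∂[1,3,5] = [3,5] − [1,5] + [1,3].
The 21×14 boundary matrix has rank 13 and Smith normal form diag(1,1,1,1,1,1,1,1,1,1,1,1,1).

Reading off H_k = ker ∂_k / im ∂_{k+1}:

  H_0: rank C_0 − rank ∂_1 = 7 − 6 = 1, and the invariant factors of ∂_1 are all 1, so H_0 = Z.
  H_1: rank ker ∂_1 − rank ∂_2 = (21 − 6) − 13 = 2, and the invariant factors of ∂_2 are all 1, so H_1 = Z^2.
  H_2: rank ker ∂_2 − rank ∂_3 = (14 − 13) − 0 = 1, and there is no ∂_3, so H_2 = Z.

As a check, the Euler characteristic is 7 − 21 + 14 = 0, which agrees with 1 − 2 + 1 = 0.
(K is a triangulation of the torus T^2.)

Hence the Betti numbers are b_0 = 1, b_1 = 2, b_2 = 1.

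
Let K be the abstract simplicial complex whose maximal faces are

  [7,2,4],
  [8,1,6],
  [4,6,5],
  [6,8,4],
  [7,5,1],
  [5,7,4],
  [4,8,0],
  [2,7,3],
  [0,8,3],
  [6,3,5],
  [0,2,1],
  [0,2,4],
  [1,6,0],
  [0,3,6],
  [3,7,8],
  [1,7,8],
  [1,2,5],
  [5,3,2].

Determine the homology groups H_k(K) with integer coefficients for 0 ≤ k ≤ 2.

Order the vertices as 0 < 1 < 2 < 3 < 4 < 5 < 6 < 7 < 8. Listing each simplex with vertices in this order, K has dimension 2 with simplices:

  0-simplices (9): [0], [1], [2], [3], [4], [5], [6], [7], [8]
  1-simplices (27): (27 of them)
  2-simplices (18): [0,1,2], [0,1,6], [0,2,4], [0,3,6], [0,3,8], [0,4,8], [1,2,5], [1,5,7], [1,6,8], [1,7,8], [2,3,5], [2,3,7], [2,4,7], [3,5,6], [3,7,8], [4,5,6], [4,5,7], [4,6,8]

Hence C_0 ≅ Z^9, C_1 ≅ Z^27, C_2 ≅ Z^18.

The boundary map ∂_1: C_1 → C_0 sends each edge [p,q] (with p < q) to q − p. For instance
  ∂[3,8] = [8] − [3].
As a 9×27 matrix over Z this has rank 8, with invariant factors (1,1,1,1,1,1,1,1).

Boundary ∂_2: C_2 → C_1 acts by ∂[p,q,r] = [q,r] − [p,r] + [p,q]. For instance
  ∂[0,1,2] = [1,2] − [0,2] + [0,1],
  ∂[0,1,6] = [1,6] − [0,6] + [0,1].
The 27×18 boundary matrix has rank 18 and Smith normal form diag(1,1,1,1,1,1,1,1,1,1,1,1,1,1,1,1,1,2).

Now H_k = ker ∂_k / im ∂_{k+1}, so:

  H_0: rank C_0 − rank ∂_1 = 9 − 8 = 1, and the invariant factors of ∂_1 are all 1, so H_0 ≅ Z.
  H_1: rank ker ∂_1 − rank ∂_2 = (27 − 8) − 18 = 1, and ∂_2 has invariant factor 2 > 1, so H_1 ≅ Z × Z/2.
  H_2: rank ker ∂_2 − rank ∂_3 = (18 − 18) − 0 = 0, and there is no ∂_3, so H_2 ≅ 0.

H_0 = Z,  H_1 = Z × Z/2,  H_2 = 0.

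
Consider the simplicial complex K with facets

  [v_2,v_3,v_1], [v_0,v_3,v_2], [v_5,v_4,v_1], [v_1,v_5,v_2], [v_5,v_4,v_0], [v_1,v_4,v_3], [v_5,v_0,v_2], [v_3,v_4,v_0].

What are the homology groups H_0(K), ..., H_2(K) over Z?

H_0 ≅ Z,  H_1 = 0,  H_2 ≅ Z.

We work with the vertex ordering v_0 < v_1 < v_2 < v_3 < v_4 < v_5. The simplices of K, each written with vertices in increasing order, are:

  0-simplices (6): [v_0], [v_1], [v_2], [v_3], [v_4], [v_5]
  1-simplices (12): [v_0,v_2], [v_0,v_3], [v_0,v_4], [v_0,v_5], [v_1,v_2], [v_1,v_3], [v_1,v_4], [v_1,v_5], [v_2,v_3], [v_2,v_5], [v_3,v_4], [v_4,v_5]
  2-simplices (8): [v_0,v_2,v_3], [v_0,v_2,v_5], [v_0,v_3,v_4], [v_0,v_4,v_5], [v_1,v_2,v_3], [v_1,v_2,v_5], [v_1,v_3,v_4], [v_1,v_4,v_5]

so the chain groups are C_0 ≅ Z^6, C_1 ≅ Z^12, C_2 ≅ Z^8.

∂_1: C_1 → C_0 sends each edge [p,q] (with p < q) to q − p. For instance
  ∂[v_0,v_3] = [v_3] − [v_0].
The 6×12 boundary matrix has rank 5 and Smith normal form diag(1,1,1,1,1).

The boundary map ∂_2: C_2 → C_1 sends each 2-simplex [p,q,r] to [q,r] − [p,r] + [p,q]. For instance
  ∂[v_0,v_3,v_4] = [v_3,v_4] − [v_0,v_4] + [v_0,v_3],
  ∂[v_1,v_2,v_3] = [v_2,v_3] − [v_1,v_3] + [v_1,v_2].
As a 12×8 matrix over Z this has rank 7, with invariant factors (1,1,1,1,1,1,1).

Now H_k = ker ∂_k / im ∂_{k+1}, so:

  H_0: rank C_0 − rank ∂_1 = 6 − 5 = 1, and the invariant factors of ∂_1 are all 1, so H_0 ≅ Z.
  H_1: rank ker ∂_1 − rank ∂_2 = (12 − 5) − 7 = 0, and the invariant factors of ∂_2 are all 1, so H_1 ≅ 0.
  H_2: rank ker ∂_2 − rank ∂_3 = (8 − 7) − 0 = 1, and there is no ∂_3, so H_2 ≅ Z.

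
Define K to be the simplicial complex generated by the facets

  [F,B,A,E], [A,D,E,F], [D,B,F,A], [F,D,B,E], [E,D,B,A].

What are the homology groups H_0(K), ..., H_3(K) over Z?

H_0 = Z,  H_1 = 0,  H_2 = 0,  H_3 = Z.

Order the vertices as A < B < D < E < F. Listing each simplex with vertices in this order, K has dimension 3 with simplices:

  0-simplices (5): A, B, D, E, F
  1-simplices (10): AB, AD, AE, AF, BD, BE, BF, DE, DF, EF
  2-simplices (10): ABD, ABE, ABF, ADE, ADF, AEF, BDE, BDF, BEF, DEF
  3-simplices (5): ABDE, ABDF, ABEF, ADEF, BDEF

Hence C_0 ≅ Z^5, C_1 ≅ Z^10, C_2 ≅ Z^10, C_3 ≅ Z^5.

Boundary ∂_1: C_1 → C_0 is given by ∂[p,q] = [q] − [p]. For instance
  ∂BE = E − B.
As a 5×10 matrix over Z this has rank 4, with invariant factors (1,1,1,1).

The boundary map ∂_2: C_2 → C_1 maps a triangle to the signed sum of its edges. For instance
  ∂ABD = BD − AD + AB,
  ∂BEF = EF − BF + BE.
This gives a 10×10 integer matrix of rank 6; reducing to Smith normal form yields diagonal entries (1,1,1,1,1,1).

The boundary map ∂_3: C_3 → C_2 sends each 3-simplex σ to the alternating sum Σ_i (−1)^i (σ with its i-th vertex removed). For instance
  ∂ABEF = BEF − AEF + ABF − ABE,
  ∂BDEF = DEF − BEF + BDF − BDE.
The 10×5 boundary matrix has rank 4 and Smith normal form diag(1,1,1,1).

Computing H_k = (kernel of ∂_k) / (image of ∂_{k+1}):

  H_0: rank C_0 − rank ∂_1 = 5 − 4 = 1, and the invariant factors of ∂_1 are all 1, so H_0 = Z.
  H_1: rank ker ∂_1 − rank ∂_2 = (10 − 4) − 6 = 0, and the invariant factors of ∂_2 are all 1, so H_1 = 0.
  H_2: rank ker ∂_2 − rank ∂_3 = (10 − 6) − 4 = 0, and the invariant factors of ∂_3 are all 1, so H_2 = 0.
  H_3: rank ker ∂_3 − rank ∂_4 = (5 − 4) − 0 = 1, and there is no ∂_4, so H_3 = Z.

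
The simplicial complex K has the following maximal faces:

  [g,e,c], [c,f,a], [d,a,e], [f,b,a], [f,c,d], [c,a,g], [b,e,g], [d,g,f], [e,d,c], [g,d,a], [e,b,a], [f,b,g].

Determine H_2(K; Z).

Take the total order a < b < c < d < e < f < g on the vertex set. Then K (dimension 2) consists of the simplices:

  0-simplices (7): a, b, c, d, e, f, g
  1-simplices (18): ab, ac, ad, ae, af, ag, be, bf, bg, cd, ce, cf, cg, de, df, dg, eg, fg
  2-simplices (12): abe, abf, acf, acg, ade, adg, beg, bfg, cde, cdf, ceg, dfg

Hence C_0 ≅ Z^7, C_1 ≅ Z^18, C_2 ≅ Z^12.

Boundary ∂_1: C_1 → C_0 sends each edge [p,q] (with p < q) to q − p. For instance
  ∂cf = f − c.
The 7×18 boundary matrix has rank 6 and Smith normal form diag(1,1,1,1,1,1).

∂_2: C_2 → C_1 acts by ∂[p,q,r] = [q,r] − [p,r] + [p,q]. For instance
  ∂cde = de − ce + cd,
  ∂beg = eg − bg + be.
As a 18×12 matrix over Z this has rank 12, with invariant factors (1,1,1,1,1,1,1,1,1,1,1,2).

Now H_k = ker ∂_k / im ∂_{k+1}, so:

  H_2: rank ker ∂_2 − rank ∂_3 = (12 − 12) − 0 = 0, and there is no ∂_3, so H_2 ≅ 0.

H_2 = 0.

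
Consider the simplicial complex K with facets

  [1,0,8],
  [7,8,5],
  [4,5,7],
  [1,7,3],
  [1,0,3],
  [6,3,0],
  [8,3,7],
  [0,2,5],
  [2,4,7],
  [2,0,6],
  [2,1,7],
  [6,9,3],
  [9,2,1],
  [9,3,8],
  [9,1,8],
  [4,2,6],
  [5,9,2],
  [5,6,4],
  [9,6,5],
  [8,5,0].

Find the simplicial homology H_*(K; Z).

H_0 = Z,  H_1 = Z × Z/2,  H_2 = 0.

K has 10 vertices, 30 edges, 20 triangles.
rank ∂_0 = 0, rank ∂_1 = 9 ⇒ b_0 = 10 − 0 − 9 = 1; all invariant factors of ∂_1 are 1 so no torsion. So H_0 = Z.
rank ∂_1 = 9, rank ∂_2 = 20 ⇒ b_1 = 30 − 9 − 20 = 1; ∂_2 has invariant factor(s) [2] giving torsion. So H_1 = Z × Z/2.
rank ∂_2 = 20, rank ∂_3 = 0 ⇒ b_2 = 20 − 20 − 0 = 0. So H_2 = 0.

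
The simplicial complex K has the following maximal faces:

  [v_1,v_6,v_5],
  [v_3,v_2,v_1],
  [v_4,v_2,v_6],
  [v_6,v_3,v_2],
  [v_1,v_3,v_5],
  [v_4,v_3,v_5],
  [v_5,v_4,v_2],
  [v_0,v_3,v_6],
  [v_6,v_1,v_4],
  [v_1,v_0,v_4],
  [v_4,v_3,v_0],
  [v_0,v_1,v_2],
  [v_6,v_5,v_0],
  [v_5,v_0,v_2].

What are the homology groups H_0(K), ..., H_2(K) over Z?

Fix the vertex order v_0 < v_1 < v_2 < v_3 < v_4 < v_5 < v_6 and write every simplex with vertices in increasing order. Then dim K = 2 and the simplices of K are:

  0-simplices (7): [v_0], [v_1], [v_2], [v_3], [v_4], [v_5], [v_6]
  1-simplices (21): (21 of them)
  2-simplices (14): (14 of them)

so the chain groups are C_0 ≅ Z^7, C_1 ≅ Z^21, C_2 ≅ Z^14.

∂_1: C_1 → C_0 is given by ∂[p,q] = [q] − [p]. For instance
  ∂[v_0,v_6] = [v_6] − [v_0].
This gives a 7×21 integer matrix of rank 6; reducing to Smith normal form yields diagonal entries (1,1,1,1,1,1).

The boundary map ∂_2: C_2 → C_1 sends each 2-simplex [p,q,r] to [q,r] − [p,r] + [p,q]. For instance
  ∂[v_0,v_3,v_6] = [v_3,v_6] − [v_0,v_6] + [v_0,v_3],
  ∂[v_1,v_3,v_5] = [v_3,v_5] − [v_1,v_5] + [v_1,v_3].
The 21×14 boundary matrix has rank 13 and Smith normal form diag(1,1,1,1,1,1,1,1,1,1,1,1,1).

Reading off H_k = ker ∂_k / im ∂_{k+1}:

  H_0: rank C_0 − rank ∂_1 = 7 − 6 = 1, and the invariant factors of ∂_1 are all 1, so H_0 = Z.
  H_1: rank ker ∂_1 − rank ∂_2 = (21 − 6) − 13 = 2, and the invariant factors of ∂_2 are all 1, so H_1 = Z^2.
  H_2: rank ker ∂_2 − rank ∂_3 = (14 − 13) − 0 = 1, and there is no ∂_3, so H_2 = Z.

As a check, the Euler characteristic is 7 − 21 + 14 = 0, which agrees with 1 − 2 + 1 = 0.

H_0 = Z,  H_1 = Z^2,  H_2 = Z.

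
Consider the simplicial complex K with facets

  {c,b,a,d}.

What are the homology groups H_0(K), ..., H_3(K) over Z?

H_0 ≅ Z,  H_1 = 0,  H_2 = 0,  H_3 = 0.

K has 4 vertices, 6 edges, 4 triangles, 1 3-simplex.
rank ∂_0 = 0, rank ∂_1 = 3 ⇒ b_0 = 4 − 0 − 3 = 1; all invariant factors of ∂_1 are 1 so no torsion. So H_0 ≅ Z.
rank ∂_1 = 3, rank ∂_2 = 3 ⇒ b_1 = 6 − 3 − 3 = 0; all invariant factors of ∂_2 are 1 so no torsion. So H_1 ≅ 0.
rank ∂_2 = 3, rank ∂_3 = 1 ⇒ b_2 = 4 − 3 − 1 = 0; all invariant factors of ∂_3 are 1 so no torsion. So H_2 ≅ 0.
rank ∂_3 = 1, rank ∂_4 = 0 ⇒ b_3 = 1 − 1 − 0 = 0. So H_3 ≅ 0.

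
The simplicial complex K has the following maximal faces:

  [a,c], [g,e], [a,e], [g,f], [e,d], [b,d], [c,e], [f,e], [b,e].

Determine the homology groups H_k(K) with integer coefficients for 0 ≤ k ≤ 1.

Fix the vertex order a < b < c < d < e < f < g and write every simplex with vertices in increasing order. Then dim K = 1 and the simplices of K are:

  0-simplices (7): a, b, c, d, e, f, g
  1-simplices (9): ac, ae, bd, be, ce, de, ef, eg, fg

so the chain groups are C_0 ≅ Z^7, C_1 ≅ Z^9.

The boundary map ∂_1: C_1 → C_0 is given by ∂[p,q] = [q] − [p]. For instance
  ∂ac = c − a.
The resulting 7×9 matrix has rank 6, and its Smith normal form has invariant factors (1,1,1,1,1,1).

Computing H_k = (kernel of ∂_k) / (image of ∂_{k+1}):

  H_0: rank C_0 − rank ∂_1 = 7 − 6 = 1, and the invariant factors of ∂_1 are all 1, so H_0 = Z.
  H_1: rank ker ∂_1 − rank ∂_2 = (9 − 6) − 0 = 3, and there is no ∂_2, so H_1 = Z^3.

As a check, the Euler characteristic is 7 − 9 = -2, which agrees with 1 − 3 = -2.
(K is a triangulation of a wedge of 3 circles.)

H_0 = Z,  H_1 = Z^3.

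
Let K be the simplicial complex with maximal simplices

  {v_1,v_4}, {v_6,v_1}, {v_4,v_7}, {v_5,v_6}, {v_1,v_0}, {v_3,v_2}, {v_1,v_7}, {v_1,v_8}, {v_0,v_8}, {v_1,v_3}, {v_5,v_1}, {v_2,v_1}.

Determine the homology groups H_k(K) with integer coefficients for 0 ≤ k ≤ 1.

H_0 = Z,  H_1 = Z^4.

Fix the vertex order v_0 < v_1 < v_2 < v_3 < v_4 < v_5 < v_6 < v_7 < v_8 and write every simplex with vertices in increasing order. Then dim K = 1 and the simplices of K are:

  0-simplices (9): [v_0], [v_1], [v_2], [v_3], [v_4], [v_5], [v_6], [v_7], [v_8]
  1-simplices (12): [v_0,v_1], [v_0,v_8], [v_1,v_2], [v_1,v_3], [v_1,v_4], [v_1,v_5], [v_1,v_6], [v_1,v_7], [v_1,v_8], [v_2,v_3], [v_4,v_7], [v_5,v_6]

giving chain groups C_0 ≅ Z^9, C_1 ≅ Z^12.

Boundary ∂_1: C_1 → C_0 is given by ∂[p,q] = [q] − [p]. For instance
  ∂[v_4,v_7] = [v_7] − [v_4].
As a 9×12 matrix over Z this has rank 8, with invariant factors (1,1,1,1,1,1,1,1).

Computing H_k = (kernel of ∂_k) / (image of ∂_{k+1}):

  H_0: rank C_0 − rank ∂_1 = 9 − 8 = 1, and the invariant factors of ∂_1 are all 1, so H_0 = Z.
  H_1: rank ker ∂_1 − rank ∂_2 = (12 − 8) − 0 = 4, and there is no ∂_2, so H_1 = Z^4.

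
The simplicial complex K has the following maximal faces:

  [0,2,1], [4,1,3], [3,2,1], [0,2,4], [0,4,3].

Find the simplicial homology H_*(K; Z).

Order the vertices as 0 < 1 < 2 < 3 < 4. Listing each simplex with vertices in this order, K has dimension 2 with simplices:

  0-simplices (5): [0], [1], [2], [3], [4]
  1-simplices (10): [0,1], [0,2], [0,3], [0,4], [1,2], [1,3], [1,4], [2,3], [2,4], [3,4]
  2-simplices (5): [0,1,2], [0,2,4], [0,3,4], [1,2,3], [1,3,4]

so the chain groups are C_0 ≅ Z^5, C_1 ≅ Z^10, C_2 ≅ Z^5.

∂_1: C_1 → C_0 sends each edge [p,q] (with p < q) to q − p. For instance
  ∂[1,3] = [3] − [1].
The 5×10 boundary matrix has rank 4 and Smith normal form diag(1,1,1,1).

∂_2: C_2 → C_1 sends each 2-simplex [p,q,r] to [q,r] − [p,r] + [p,q]. For instance
  ∂[1,3,4] = [3,4] − [1,4] + [1,3],
  ∂[1,2,3] = [2,3] − [1,3] + [1,2].
The resulting 10×5 matrix has rank 5, and its Smith normal form has invariant factors (1,1,1,1,1).

Computing H_k = (kernel of ∂_k) / (image of ∂_{k+1}):

  H_0: rank C_0 − rank ∂_1 = 5 − 4 = 1, and the invariant factors of ∂_1 are all 1, so H_0 = Z.
  H_1: rank ker ∂_1 − rank ∂_2 = (10 − 4) − 5 = 1, and the invariant factors of ∂_2 are all 1, so H_1 = Z.
  H_2: rank ker ∂_2 − rank ∂_3 = (5 − 5) − 0 = 0, and there is no ∂_3, so H_2 = 0.

As a check, the Euler characteristic is 5 − 10 + 5 = 0, which agrees with 1 − 1 + 0 = 0.

H_0 ≅ Z,  H_1 ≅ Z,  H_2 = 0.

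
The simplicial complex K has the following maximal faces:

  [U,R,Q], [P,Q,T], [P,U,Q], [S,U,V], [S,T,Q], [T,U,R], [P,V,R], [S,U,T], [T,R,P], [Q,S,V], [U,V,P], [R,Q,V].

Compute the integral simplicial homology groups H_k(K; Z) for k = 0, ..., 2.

K has 7 vertices, 18 edges, 12 triangles.
rank ∂_0 = 0, rank ∂_1 = 6 ⇒ b_0 = 7 − 0 − 6 = 1; all invariant factors of ∂_1 are 1 so no torsion. So H_0 = Z.
rank ∂_1 = 6, rank ∂_2 = 12 ⇒ b_1 = 18 − 6 − 12 = 0; ∂_2 has invariant factor(s) [2] giving torsion. So H_1 = Z_2.
rank ∂_2 = 12, rank ∂_3 = 0 ⇒ b_2 = 12 − 12 − 0 = 0. So H_2 = 0.

H_0 ≅ Z,  H_1 ≅ Z_2,  H_2 = 0.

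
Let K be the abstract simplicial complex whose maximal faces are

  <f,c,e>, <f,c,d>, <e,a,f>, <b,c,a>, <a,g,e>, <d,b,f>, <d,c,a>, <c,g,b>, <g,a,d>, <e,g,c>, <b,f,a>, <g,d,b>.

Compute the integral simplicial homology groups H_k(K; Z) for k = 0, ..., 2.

We work with the vertex ordering a < b < c < d < e < f < g. The simplices of K, each written with vertices in increasing order, are:

  0-simplices (7): a, b, c, d, e, f, g
  1-simplices (18): ab, ac, ad, ae, af, ag, bc, bd, bf, bg, cd, ce, cf, cg, df, dg, ef, eg
  2-simplices (12): abc, abf, acd, adg, aef, aeg, bcg, bdf, bdg, cdf, cef, ceg

Hence C_0 ≅ Z^7, C_1 ≅ Z^18, C_2 ≅ Z^12.

∂_1: C_1 → C_0 maps an edge to its endpoints' difference, ∂[p,q] = q − p.
This gives a 7×18 integer matrix of rank 6; reducing to Smith normal form yields diagonal entries (1,1,1,1,1,1).

The boundary map ∂_2: C_2 → C_1 acts by ∂[p,q,r] = [q,r] − [p,r] + [p,q]. For instance
  ∂cef = ef − cf + ce,
  ∂bcg = cg − bg + bc.
The resulting 18×12 matrix has rank 12, and its Smith normal form has invariant factors (1,1,1,1,1,1,1,1,1,1,1,2).

Computing H_k = (kernel of ∂_k) / (image of ∂_{k+1}):

  H_0: rank C_0 − rank ∂_1 = 7 − 6 = 1, and the invariant factors of ∂_1 are all 1, so H_0 = Z.
  H_1: rank ker ∂_1 − rank ∂_2 = (18 − 6) − 12 = 0, and ∂_2 has invariant factor 2 > 1, so H_1 = Z/2.
  H_2: rank ker ∂_2 − rank ∂_3 = (12 − 12) − 0 = 0, and there is no ∂_3, so H_2 = 0.

H_0 = Z,  H_1 = Z/2,  H_2 = 0.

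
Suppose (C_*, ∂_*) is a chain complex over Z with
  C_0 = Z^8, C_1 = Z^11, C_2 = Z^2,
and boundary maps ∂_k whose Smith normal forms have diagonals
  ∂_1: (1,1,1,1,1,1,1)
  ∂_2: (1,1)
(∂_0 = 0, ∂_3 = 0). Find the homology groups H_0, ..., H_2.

H_0 ≅ Z,  H_1 ≅ Z^2,  H_2 = 0.

H_0: b_0 = 8 − 0 − 7 = 1; torsion from ∂_1 factors > 1: none. So H_0 ≅ Z.
H_1: b_1 = 11 − 7 − 2 = 2; torsion from ∂_2 factors > 1: none. So H_1 ≅ Z^2.
H_2: b_2 = 2 − 2 − 0 = 0; torsion from ∂_3 factors > 1: none. So H_2 ≅ 0.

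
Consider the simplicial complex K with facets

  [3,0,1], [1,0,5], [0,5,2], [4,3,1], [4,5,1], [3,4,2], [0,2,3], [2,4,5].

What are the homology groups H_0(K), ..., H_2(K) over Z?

H_0 ≅ Z,  H_1 = 0,  H_2 ≅ Z.

Take the total order 0 < 1 < 2 < 3 < 4 < 5 on the vertex set. Then K (dimension 2) consists of the simplices:

  0-simplices (6): [0], [1], [2], [3], [4], [5]
  1-simplices (12): [0,1], [0,2], [0,3], [0,5], [1,3], [1,4], [1,5], [2,3], [2,4], [2,5], [3,4], [4,5]
  2-simplices (8): [0,1,3], [0,1,5], [0,2,3], [0,2,5], [1,3,4], [1,4,5], [2,3,4], [2,4,5]

giving chain groups C_0 ≅ Z^6, C_1 ≅ Z^12, C_2 ≅ Z^8.

The boundary map ∂_1: C_1 → C_0 maps an edge to its endpoints' difference, ∂[p,q] = q − p. For instance
  ∂[2,5] = [5] − [2].
As a 6×12 matrix over Z this has rank 5, with invariant factors (1,1,1,1,1).

Boundary ∂_2: C_2 → C_1 sends each 2-simplex [p,q,r] to [q,r] − [p,r] + [p,q]. For instance
  ∂[2,3,4] = [3,4] − [2,4] + [2,3],
  ∂[1,4,5] = [4,5] − [1,5] + [1,4].
The 12×8 boundary matrix has rank 7 and Smith normal form diag(1,1,1,1,1,1,1).

Computing H_k = (kernel of ∂_k) / (image of ∂_{k+1}):

  H_0: rank C_0 − rank ∂_1 = 6 − 5 = 1, and the invariant factors of ∂_1 are all 1, so H_0 ≅ Z.
  H_1: rank ker ∂_1 − rank ∂_2 = (12 − 5) − 7 = 0, and the invariant factors of ∂_2 are all 1, so H_1 ≅ 0.
  H_2: rank ker ∂_2 − rank ∂_3 = (8 − 7) − 0 = 1, and there is no ∂_3, so H_2 ≅ Z.

As a check, the Euler characteristic is 6 − 12 + 8 = 2, which agrees with 1 − 0 + 1 = 2.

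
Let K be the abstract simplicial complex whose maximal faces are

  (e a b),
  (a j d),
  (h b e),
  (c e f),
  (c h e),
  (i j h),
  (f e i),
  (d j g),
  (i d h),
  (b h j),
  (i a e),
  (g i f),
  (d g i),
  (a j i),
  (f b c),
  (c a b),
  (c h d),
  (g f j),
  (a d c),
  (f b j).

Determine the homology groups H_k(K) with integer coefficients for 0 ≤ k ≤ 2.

H_0 = Z,  H_1 = Z ⊕ Z/2,  H_2 = 0.

Take the total order a < b < c < d < e < f < g < h < i < j on the vertex set. Then K (dimension 2) consists of the simplices:

  0-simplices (10): a, b, c, d, e, f, g, h, i, j
  1-simplices (30): ab, ac, ad, ae, ai, aj, bc, be, bf, bh, bj, cd, ce, cf, ch, dg, dh, di, dj, ef, eh, ei, fg, fi, fj, gi, gj, hi, hj, ij
  2-simplices (20): abc, abe, acd, adj, aei, aij, bcf, beh, bfj, bhj, cdh, cef, ceh, dgi, dgj, dhi, efi, fgi, fgj, hij

so the chain groups are C_0 ≅ Z^10, C_1 ≅ Z^30, C_2 ≅ Z^20.

Boundary ∂_1: C_1 → C_0 is given by ∂[p,q] = [q] − [p]. For instance
  ∂ij = j − i.
The resulting 10×30 matrix has rank 9, and its Smith normal form has invariant factors (1,1,1,1,1,1,1,1,1).

∂_2: C_2 → C_1 maps a triangle to the signed sum of its edges. For instance
  ∂dgj = gj − dj + dg,
  ∂abc = bc − ac + ab.
As a 30×20 matrix over Z this has rank 20, with invariant factors (1,1,1,1,1,1,1,1,1,1,1,1,1,1,1,1,1,1,1,2).

Now H_k = ker ∂_k / im ∂_{k+1}, so:

  H_0: rank C_0 − rank ∂_1 = 10 − 9 = 1, and the invariant factors of ∂_1 are all 1, so H_0 = Z.
  H_1: rank ker ∂_1 − rank ∂_2 = (30 − 9) − 20 = 1, and ∂_2 has invariant factor 2 > 1, so H_1 = Z ⊕ Z/2.
  H_2: rank ker ∂_2 − rank ∂_3 = (20 − 20) − 0 = 0, and there is no ∂_3, so H_2 = 0.

(K is a triangulation of the Klein bottle.)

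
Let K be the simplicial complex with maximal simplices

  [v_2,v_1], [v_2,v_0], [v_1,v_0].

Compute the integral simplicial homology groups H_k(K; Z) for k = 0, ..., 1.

H_0 ≅ Z,  H_1 ≅ Z.

We work with the vertex ordering v_0 < v_1 < v_2. The simplices of K, each written with vertices in increasing order, are:

  0-simplices (3): [v_0], [v_1], [v_2]
  1-simplices (3): [v_0,v_1], [v_0,v_2], [v_1,v_2]

so the chain groups are C_0 ≅ Z^3, C_1 ≅ Z^3.

Boundary ∂_1: C_1 → C_0 is given by ∂[p,q] = [q] − [p]. For instance
  ∂[v_0,v_2] = [v_2] − [v_0].
This gives a 3×3 integer matrix of rank 2; reducing to Smith normal form yields diagonal entries (1,1).

Now H_k = ker ∂_k / im ∂_{k+1}, so:

  H_0: rank C_0 − rank ∂_1 = 3 − 2 = 1, and the invariant factors of ∂_1 are all 1, so H_0 ≅ Z.
  H_1: rank ker ∂_1 − rank ∂_2 = (3 − 2) − 0 = 1, and there is no ∂_2, so H_1 ≅ Z.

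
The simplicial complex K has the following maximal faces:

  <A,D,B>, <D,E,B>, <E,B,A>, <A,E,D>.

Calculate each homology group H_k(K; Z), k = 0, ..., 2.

H_0 ≅ Z,  H_1 = 0,  H_2 ≅ Z.

Order the vertices as A < B < D < E. Listing each simplex with vertices in this order, K has dimension 2 with simplices:

  0-simplices (4): A, B, D, E
  1-simplices (6): AB, AD, AE, BD, BE, DE
  2-simplices (4): ABD, ABE, ADE, BDE

so the chain groups are C_0 ≅ Z^4, C_1 ≅ Z^6, C_2 ≅ Z^4.

∂_1: C_1 → C_0 sends each edge [p,q] (with p < q) to q − p. For instance
  ∂AD = D − A.
As a 4×6 matrix over Z this has rank 3, with invariant factors (1,1,1).

Boundary ∂_2: C_2 → C_1 acts by ∂[p,q,r] = [q,r] − [p,r] + [p,q]. For instance
  ∂ABE = BE − AE + AB,
  ∂ADE = DE − AE + AD.
This gives a 6×4 integer matrix of rank 3; reducing to Smith normal form yields diagonal entries (1,1,1).

From H_k ≅ ker(∂_k) / im(∂_{k+1}) we obtain:

  H_0: rank C_0 − rank ∂_1 = 4 − 3 = 1, and the invariant factors of ∂_1 are all 1, so H_0 ≅ Z.
  H_1: rank ker ∂_1 − rank ∂_2 = (6 − 3) − 3 = 0, and the invariant factors of ∂_2 are all 1, so H_1 ≅ 0.
  H_2: rank ker ∂_2 − rank ∂_3 = (4 − 3) − 0 = 1, and there is no ∂_3, so H_2 ≅ Z.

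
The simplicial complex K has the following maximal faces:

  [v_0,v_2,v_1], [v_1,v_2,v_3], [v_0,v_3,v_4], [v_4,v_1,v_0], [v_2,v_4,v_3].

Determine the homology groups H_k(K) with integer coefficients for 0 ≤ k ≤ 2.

Take the total order v_0 < v_1 < v_2 < v_3 < v_4 on the vertex set. Then K (dimension 2) consists of the simplices:

  0-simplices (5): [v_0], [v_1], [v_2], [v_3], [v_4]
  1-simplices (10): [v_0,v_1], [v_0,v_2], [v_0,v_3], [v_0,v_4], [v_1,v_2], [v_1,v_3], [v_1,v_4], [v_2,v_3], [v_2,v_4], [v_3,v_4]
  2-simplices (5): [v_0,v_1,v_2], [v_0,v_1,v_4], [v_0,v_3,v_4], [v_1,v_2,v_3], [v_2,v_3,v_4]

Hence C_0 ≅ Z^5, C_1 ≅ Z^10, C_2 ≅ Z^5.

∂_1: C_1 → C_0 is given by ∂[p,q] = [q] − [p]. For instance
  ∂[v_0,v_3] = [v_3] − [v_0].
The resulting 5×10 matrix has rank 4, and its Smith normal form has invariant factors (1,1,1,1).

The boundary map ∂_2: C_2 → C_1 sends each 2-simplex [p,q,r] to [q,r] − [p,r] + [p,q]. For instance
  ∂[v_0,v_1,v_2] = [v_1,v_2] − [v_0,v_2] + [v_0,v_1],
  ∂[v_2,v_3,v_4] = [v_3,v_4] − [v_2,v_4] + [v_2,v_3].
This gives a 10×5 integer matrix of rank 5; reducing to Smith normal form yields diagonal entries (1,1,1,1,1).

Computing H_k = (kernel of ∂_k) / (image of ∂_{k+1}):

  H_0: rank C_0 − rank ∂_1 = 5 − 4 = 1, and the invariant factors of ∂_1 are all 1, so H_0 ≅ Z.
  H_1: rank ker ∂_1 − rank ∂_2 = (10 − 4) − 5 = 1, and the invariant factors of ∂_2 are all 1, so H_1 ≅ Z.
  H_2: rank ker ∂_2 − rank ∂_3 = (5 − 5) − 0 = 0, and there is no ∂_3, so H_2 ≅ 0.

(K is a triangulation of the Möbius band.)

H_0 ≅ Z,  H_1 ≅ Z,  H_2 = 0.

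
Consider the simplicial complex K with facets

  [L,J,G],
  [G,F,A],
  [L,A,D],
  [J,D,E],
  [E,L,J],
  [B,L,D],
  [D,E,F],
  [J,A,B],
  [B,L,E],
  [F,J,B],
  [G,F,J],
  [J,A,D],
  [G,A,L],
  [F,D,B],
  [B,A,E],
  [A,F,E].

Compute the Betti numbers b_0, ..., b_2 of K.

Order the vertices as A < B < D < E < F < G < J < L. Listing each simplex with vertices in this order, K has dimension 2 with simplices:

  0-simplices (8): A, B, D, E, F, G, J, L
  1-simplices (24): AB, AD, AE, AF, AG, AJ, AL, BD, BE, BF, BJ, BL, DE, DF, DJ, DL, EF, EJ, EL, FG, FJ, GJ, GL, JL
  2-simplices (16): ABE, ABJ, ADJ, ADL, AEF, AFG, AGL, BDF, BDL, BEL, BFJ, DEF, DEJ, EJL, FGJ, GJL

giving chain groups C_0 ≅ Z^8, C_1 ≅ Z^24, C_2 ≅ Z^16.

Boundary ∂_1: C_1 → C_0 sends each edge [p,q] (with p < q) to q − p. For instance
  ∂JL = L − J.
The resulting 8×24 matrix has rank 7, and its Smith normal form has invariant factors (1,1,1,1,1,1,1).

The boundary map ∂_2: C_2 → C_1 acts by ∂[p,q,r] = [q,r] − [p,r] + [p,q]. For instance
  ∂BDF = DF − BF + BD,
  ∂ABJ = BJ − AJ + AB.
As a 24×16 matrix over Z this has rank 15, with invariant factors (1,1,1,1,1,1,1,1,1,1,1,1,1,1,1).

From H_k ≅ ker(∂_k) / im(∂_{k+1}) we obtain:

  H_0: rank C_0 − rank ∂_1 = 8 − 7 = 1, and the invariant factors of ∂_1 are all 1, so H_0 = Z.
  H_1: rank ker ∂_1 − rank ∂_2 = (24 − 7) − 15 = 2, and the invariant factors of ∂_2 are all 1, so H_1 = Z^2.
  H_2: rank ker ∂_2 − rank ∂_3 = (16 − 15) − 0 = 1, and there is no ∂_3, so H_2 = Z.

Hence the Betti numbers are b_0 = 1, b_1 = 2, b_2 = 1.

b_0 = 1, b_1 = 2, b_2 = 1.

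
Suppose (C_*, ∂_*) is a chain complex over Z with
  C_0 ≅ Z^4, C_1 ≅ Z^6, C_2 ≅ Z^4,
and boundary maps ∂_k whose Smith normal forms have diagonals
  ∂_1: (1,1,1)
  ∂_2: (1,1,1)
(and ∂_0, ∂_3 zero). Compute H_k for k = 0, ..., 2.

H_0: b_0 = 4 − 0 − 3 = 1; torsion from ∂_1 factors > 1: none. So H_0 = Z.
H_1: b_1 = 6 − 3 − 3 = 0; torsion from ∂_2 factors > 1: none. So H_1 = 0.
H_2: b_2 = 4 − 3 − 0 = 1; torsion from ∂_3 factors > 1: none. So H_2 = Z.

H_0 = Z,  H_1 = 0,  H_2 = Z.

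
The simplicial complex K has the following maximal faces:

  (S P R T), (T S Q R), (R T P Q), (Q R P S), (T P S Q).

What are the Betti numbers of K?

K has 5 vertices, 10 edges, 10 triangles, 5 3-simplices.
rank ∂_0 = 0, rank ∂_1 = 4 ⇒ b_0 = 5 − 0 − 4 = 1; all invariant factors of ∂_1 are 1 so no torsion. So H_0 ≅ Z.
rank ∂_1 = 4, rank ∂_2 = 6 ⇒ b_1 = 10 − 4 − 6 = 0; all invariant factors of ∂_2 are 1 so no torsion. So H_1 ≅ 0.
rank ∂_2 = 6, rank ∂_3 = 4 ⇒ b_2 = 10 − 6 − 4 = 0; all invariant factors of ∂_3 are 1 so no torsion. So H_2 ≅ 0.
rank ∂_3 = 4, rank ∂_4 = 0 ⇒ b_3 = 5 − 4 − 0 = 1. So H_3 ≅ Z.

b_0 = 1, b_1 = 0, b_2 = 0, b_3 = 1.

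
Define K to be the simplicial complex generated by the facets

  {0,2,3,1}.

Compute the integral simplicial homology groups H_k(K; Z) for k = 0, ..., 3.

Take the total order 0 < 1 < 2 < 3 on the vertex set. Then K (dimension 3) consists of the simplices:

  0-simplices (4): [0], [1], [2], [3]
  1-simplices (6): [0,1], [0,2], [0,3], [1,2], [1,3], [2,3]
  2-simplices (4): [0,1,2], [0,1,3], [0,2,3], [1,2,3]
  3-simplices (1): [0,1,2,3]

Hence C_0 ≅ Z^4, C_1 ≅ Z^6, C_2 ≅ Z^4, C_3 ≅ Z^1.

The boundary map ∂_1: C_1 → C_0 sends each edge [p,q] (with p < q) to q − p. For instance
  ∂[0,1] = [1] − [0].
As a 4×6 matrix over Z this has rank 3, with invariant factors (1,1,1).

Boundary ∂_2: C_2 → C_1 sends each 2-simplex [p,q,r] to [q,r] − [p,r] + [p,q]. For instance
  ∂[0,1,2] = [1,2] − [0,2] + [0,1],
  ∂[0,1,3] = [1,3] − [0,3] + [0,1].
This gives a 6×4 integer matrix of rank 3; reducing to Smith normal form yields diagonal entries (1,1,1).

Boundary ∂_3: C_3 → C_2 sends each 3-simplex σ to the alternating sum Σ_i (−1)^i (σ with its i-th vertex removed). For instance
  ∂[0,1,2,3] = [1,2,3] − [0,2,3] + [0,1,3] − [0,1,2].
As a 4×1 matrix over Z this has rank 1, with invariant factors (1).

Computing H_k = (kernel of ∂_k) / (image of ∂_{k+1}):

  H_0: rank C_0 − rank ∂_1 = 4 − 3 = 1, and the invariant factors of ∂_1 are all 1, so H_0 ≅ Z.
  H_1: rank ker ∂_1 − rank ∂_2 = (6 − 3) − 3 = 0, and the invariant factors of ∂_2 are all 1, so H_1 ≅ 0.
  H_2: rank ker ∂_2 − rank ∂_3 = (4 − 3) − 1 = 0, and the invariant factors of ∂_3 are all 1, so H_2 ≅ 0.
  H_3: rank ker ∂_3 − rank ∂_4 = (1 − 1) − 0 = 0, and there is no ∂_4, so H_3 ≅ 0.

As a check, the Euler characteristic is 4 − 6 + 4 − 1 = 1, which agrees with 1 − 0 + 0 − 0 = 1.
(K is a triangulation of the 3-simplex.)

H_0 ≅ Z,  H_1 = 0,  H_2 = 0,  H_3 = 0.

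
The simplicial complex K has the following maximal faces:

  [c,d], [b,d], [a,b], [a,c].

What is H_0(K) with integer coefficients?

We work with the vertex ordering a < b < c < d. The simplices of K, each written with vertices in increasing order, are:

  0-simplices (4): a, b, c, d
  1-simplices (4): ab, ac, bd, cd

Hence C_0 ≅ Z^4, C_1 ≅ Z^4.

Boundary ∂_1: C_1 → C_0 is given by ∂[p,q] = [q] − [p]. For instance
  ∂bd = d − b.
The resulting 4×4 matrix has rank 3, and its Smith normal form has invariant factors (1,1,1).

From H_k ≅ ker(∂_k) / im(∂_{k+1}) we obtain:

  H_0: rank C_0 − rank ∂_1 = 4 − 3 = 1, and the invariant factors of ∂_1 are all 1, so H_0 ≅ Z.

(K is a triangulation of the circle S^1.)

H_0 ≅ Z.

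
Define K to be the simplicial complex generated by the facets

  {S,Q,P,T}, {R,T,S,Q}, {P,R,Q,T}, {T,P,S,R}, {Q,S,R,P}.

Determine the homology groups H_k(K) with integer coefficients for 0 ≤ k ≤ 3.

Order the vertices as P < Q < R < S < T. Listing each simplex with vertices in this order, K has dimension 3 with simplices:

  0-simplices (5): P, Q, R, S, T
  1-simplices (10): PQ, PR, PS, PT, QR, QS, QT, RS, RT, ST
  2-simplices (10): PQR, PQS, PQT, PRS, PRT, PST, QRS, QRT, QST, RST
  3-simplices (5): PQRS, PQRT, PQST, PRST, QRST

giving chain groups C_0 ≅ Z^5, C_1 ≅ Z^10, C_2 ≅ Z^10, C_3 ≅ Z^5.

Boundary ∂_1: C_1 → C_0 maps an edge to its endpoints' difference, ∂[p,q] = q − p. For instance
  ∂PR = R − P.
This gives a 5×10 integer matrix of rank 4; reducing to Smith normal form yields diagonal entries (1,1,1,1).

Boundary ∂_2: C_2 → C_1 maps a triangle to the signed sum of its edges. For instance
  ∂RST = ST − RT + RS,
  ∂PST = ST − PT + PS.
The resulting 10×10 matrix has rank 6, and its Smith normal form has invariant factors (1,1,1,1,1,1).

∂_3: C_3 → C_2 sends each 3-simplex σ to the alternating sum Σ_i (−1)^i (σ with its i-th vertex removed). For instance
  ∂QRST = RST − QST + QRT − QRS,
  ∂PQRS = QRS − PRS + PQS − PQR.
The resulting 10×5 matrix has rank 4, and its Smith normal form has invariant factors (1,1,1,1).

From H_k ≅ ker(∂_k) / im(∂_{k+1}) we obtain:

  H_0: rank C_0 − rank ∂_1 = 5 − 4 = 1, and the invariant factors of ∂_1 are all 1, so H_0 = Z.
  H_1: rank ker ∂_1 − rank ∂_2 = (10 − 4) − 6 = 0, and the invariant factors of ∂_2 are all 1, so H_1 = 0.
  H_2: rank ker ∂_2 − rank ∂_3 = (10 − 6) − 4 = 0, and the invariant factors of ∂_3 are all 1, so H_2 = 0.
  H_3: rank ker ∂_3 − rank ∂_4 = (5 − 4) − 0 = 1, and there is no ∂_4, so H_3 = Z.

H_0 = Z,  H_1 = 0,  H_2 = 0,  H_3 = Z.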